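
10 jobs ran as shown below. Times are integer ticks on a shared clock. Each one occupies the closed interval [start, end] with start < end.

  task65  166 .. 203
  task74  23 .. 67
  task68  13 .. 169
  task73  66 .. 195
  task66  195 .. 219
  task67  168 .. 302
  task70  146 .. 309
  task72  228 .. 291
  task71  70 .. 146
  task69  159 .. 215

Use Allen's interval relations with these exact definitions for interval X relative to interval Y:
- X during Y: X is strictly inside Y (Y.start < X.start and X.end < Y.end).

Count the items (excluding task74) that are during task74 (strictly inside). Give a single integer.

Target task74 = [23, 67].
task65 [166, 203] → after → no.
task66 [195, 219] → after → no.
task67 [168, 302] → after → no.
task68 [13, 169] → contains → no.
task69 [159, 215] → after → no.
task70 [146, 309] → after → no.
task71 [70, 146] → after → no.
task72 [228, 291] → after → no.
task73 [66, 195] → overlapped-by → no.
Total: 0.

0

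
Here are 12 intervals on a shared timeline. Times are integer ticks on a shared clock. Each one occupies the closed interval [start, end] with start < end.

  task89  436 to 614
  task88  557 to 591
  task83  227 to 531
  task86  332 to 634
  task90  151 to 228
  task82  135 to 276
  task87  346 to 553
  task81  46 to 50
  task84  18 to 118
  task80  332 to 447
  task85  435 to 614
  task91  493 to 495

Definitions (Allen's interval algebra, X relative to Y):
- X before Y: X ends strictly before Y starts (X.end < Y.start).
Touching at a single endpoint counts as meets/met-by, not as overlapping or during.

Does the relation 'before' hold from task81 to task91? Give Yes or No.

task81 = [46, 50], task91 = [493, 495].
Actual relation of task81 to task91: before.
Asked whether 'before' holds → Yes.

Yes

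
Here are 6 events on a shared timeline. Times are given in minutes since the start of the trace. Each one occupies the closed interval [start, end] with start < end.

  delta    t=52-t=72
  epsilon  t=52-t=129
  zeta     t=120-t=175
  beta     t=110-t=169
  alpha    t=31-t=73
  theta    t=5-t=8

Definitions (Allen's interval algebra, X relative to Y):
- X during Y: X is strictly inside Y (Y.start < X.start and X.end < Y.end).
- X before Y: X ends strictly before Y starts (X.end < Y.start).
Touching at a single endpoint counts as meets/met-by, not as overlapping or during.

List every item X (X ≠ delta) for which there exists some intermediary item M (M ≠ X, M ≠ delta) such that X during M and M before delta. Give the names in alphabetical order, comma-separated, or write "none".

Target delta = [t=52, t=72].
Intermediaries M with M before delta: theta.
Via theta — items with X during theta: none.
Union: none.

none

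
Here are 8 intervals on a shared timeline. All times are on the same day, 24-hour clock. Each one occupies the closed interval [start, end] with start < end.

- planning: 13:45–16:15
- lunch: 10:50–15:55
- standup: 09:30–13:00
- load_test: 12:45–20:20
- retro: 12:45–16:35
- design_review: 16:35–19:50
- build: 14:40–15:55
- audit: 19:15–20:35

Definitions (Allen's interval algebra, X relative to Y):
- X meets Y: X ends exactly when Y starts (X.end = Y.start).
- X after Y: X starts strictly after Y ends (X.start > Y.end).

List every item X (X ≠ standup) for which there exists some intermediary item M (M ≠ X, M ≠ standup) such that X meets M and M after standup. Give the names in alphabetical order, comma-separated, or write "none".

retro

Target standup = [09:30, 13:00].
Intermediaries M with M after standup: audit, build, design_review, planning.
Via audit — items with X meets audit: none.
Via build — items with X meets build: none.
Via design_review — items with X meets design_review: retro.
Via planning — items with X meets planning: none.
Union: retro.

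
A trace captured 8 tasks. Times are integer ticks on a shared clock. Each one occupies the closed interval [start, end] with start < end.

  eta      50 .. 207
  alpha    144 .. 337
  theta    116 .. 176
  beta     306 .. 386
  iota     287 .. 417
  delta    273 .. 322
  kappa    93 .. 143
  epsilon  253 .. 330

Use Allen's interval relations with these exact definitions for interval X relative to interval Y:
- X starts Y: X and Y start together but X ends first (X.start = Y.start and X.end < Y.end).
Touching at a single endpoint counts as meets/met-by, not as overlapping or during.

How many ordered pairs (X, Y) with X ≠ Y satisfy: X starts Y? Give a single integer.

0

Checking all 56 ordered pairs for relation 'starts'; matching pairs in alphabetical order:
No pair satisfies it.
Count: 0.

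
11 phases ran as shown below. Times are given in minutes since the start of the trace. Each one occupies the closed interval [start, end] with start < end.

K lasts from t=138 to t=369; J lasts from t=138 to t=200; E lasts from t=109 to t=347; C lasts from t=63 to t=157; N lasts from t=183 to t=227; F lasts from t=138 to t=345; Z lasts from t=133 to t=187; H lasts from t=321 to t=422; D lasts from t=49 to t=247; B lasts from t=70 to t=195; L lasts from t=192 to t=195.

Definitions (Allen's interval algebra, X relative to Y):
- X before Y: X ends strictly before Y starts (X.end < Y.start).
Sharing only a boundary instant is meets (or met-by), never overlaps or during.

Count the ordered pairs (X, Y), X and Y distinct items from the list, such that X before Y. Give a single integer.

10

Checking all 110 ordered pairs for relation 'before'; matching pairs in alphabetical order:
(B, H): B before H ✓
(C, H): C before H ✓
(C, L): C before L ✓
(C, N): C before N ✓
(D, H): D before H ✓
(J, H): J before H ✓
(L, H): L before H ✓
(N, H): N before H ✓
(Z, H): Z before H ✓
(Z, L): Z before L ✓
Count: 10.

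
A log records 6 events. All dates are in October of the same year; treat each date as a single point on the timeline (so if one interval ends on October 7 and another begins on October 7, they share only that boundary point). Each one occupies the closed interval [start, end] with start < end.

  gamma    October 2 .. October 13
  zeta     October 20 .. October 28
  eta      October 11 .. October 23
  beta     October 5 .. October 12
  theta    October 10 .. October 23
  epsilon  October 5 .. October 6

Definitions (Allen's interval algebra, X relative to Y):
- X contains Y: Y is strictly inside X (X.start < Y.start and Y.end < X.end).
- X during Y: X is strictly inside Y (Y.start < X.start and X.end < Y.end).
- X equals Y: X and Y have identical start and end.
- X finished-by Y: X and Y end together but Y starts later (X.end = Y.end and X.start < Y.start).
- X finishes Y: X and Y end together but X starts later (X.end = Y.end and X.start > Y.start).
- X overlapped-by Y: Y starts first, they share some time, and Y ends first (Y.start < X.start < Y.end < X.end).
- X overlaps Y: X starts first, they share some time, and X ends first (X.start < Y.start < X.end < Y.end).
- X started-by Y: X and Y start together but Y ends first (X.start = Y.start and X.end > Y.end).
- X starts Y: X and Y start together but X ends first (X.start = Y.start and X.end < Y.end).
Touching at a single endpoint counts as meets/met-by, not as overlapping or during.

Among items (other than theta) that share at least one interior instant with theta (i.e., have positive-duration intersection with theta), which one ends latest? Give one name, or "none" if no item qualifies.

zeta

Target theta = [October 10, October 23].
beta [October 5, October 12] → overlaps → candidate.
epsilon [October 5, October 6] → before → excluded.
eta [October 11, October 23] → finishes → candidate.
gamma [October 2, October 13] → overlaps → candidate.
zeta [October 20, October 28] → overlapped-by → candidate.
Among candidates, latest end is October 28 → zeta.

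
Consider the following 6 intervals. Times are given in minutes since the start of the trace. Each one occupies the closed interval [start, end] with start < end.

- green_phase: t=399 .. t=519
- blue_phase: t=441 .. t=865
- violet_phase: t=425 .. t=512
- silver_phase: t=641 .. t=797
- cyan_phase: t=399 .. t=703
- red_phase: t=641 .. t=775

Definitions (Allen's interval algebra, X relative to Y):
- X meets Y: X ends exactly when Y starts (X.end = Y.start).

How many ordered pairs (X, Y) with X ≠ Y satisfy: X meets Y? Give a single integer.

0

Checking all 30 ordered pairs for relation 'meets'; matching pairs in alphabetical order:
No pair satisfies it.
Count: 0.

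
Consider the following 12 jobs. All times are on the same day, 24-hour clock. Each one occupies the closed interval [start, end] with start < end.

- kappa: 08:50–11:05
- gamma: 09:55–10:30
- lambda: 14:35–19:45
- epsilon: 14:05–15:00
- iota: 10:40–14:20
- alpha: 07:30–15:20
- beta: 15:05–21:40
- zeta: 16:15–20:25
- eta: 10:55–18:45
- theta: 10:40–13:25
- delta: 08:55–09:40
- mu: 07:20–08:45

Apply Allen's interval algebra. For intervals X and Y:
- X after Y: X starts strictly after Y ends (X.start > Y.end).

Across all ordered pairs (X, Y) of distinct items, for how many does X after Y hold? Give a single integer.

Checking all 132 ordered pairs for relation 'after'; matching pairs in alphabetical order:
(beta, delta): beta after delta ✓
(beta, epsilon): beta after epsilon ✓
(beta, gamma): beta after gamma ✓
(beta, iota): beta after iota ✓
(beta, kappa): beta after kappa ✓
(beta, mu): beta after mu ✓
(beta, theta): beta after theta ✓
(delta, mu): delta after mu ✓
(epsilon, delta): epsilon after delta ✓
(epsilon, gamma): epsilon after gamma ✓
(epsilon, kappa): epsilon after kappa ✓
(epsilon, mu): epsilon after mu ✓
(epsilon, theta): epsilon after theta ✓
(eta, delta): eta after delta ✓
(eta, gamma): eta after gamma ✓
(eta, mu): eta after mu ✓
(gamma, delta): gamma after delta ✓
(gamma, mu): gamma after mu ✓
(iota, delta): iota after delta ✓
(iota, gamma): iota after gamma ✓
(iota, mu): iota after mu ✓
(kappa, mu): kappa after mu ✓
(lambda, delta): lambda after delta ✓
(lambda, gamma): lambda after gamma ✓
... plus 15 further pairs not listed.
Count: 39.

39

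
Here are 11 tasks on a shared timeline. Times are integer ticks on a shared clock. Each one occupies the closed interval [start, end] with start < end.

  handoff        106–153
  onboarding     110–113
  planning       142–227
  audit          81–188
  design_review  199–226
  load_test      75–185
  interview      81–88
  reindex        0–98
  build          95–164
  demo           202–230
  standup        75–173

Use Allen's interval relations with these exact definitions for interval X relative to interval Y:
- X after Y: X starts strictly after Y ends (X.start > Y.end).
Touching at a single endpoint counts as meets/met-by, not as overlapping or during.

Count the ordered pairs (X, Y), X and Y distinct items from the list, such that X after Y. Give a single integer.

Checking all 110 ordered pairs for relation 'after'; matching pairs in alphabetical order:
(build, interview): build after interview ✓
(demo, audit): demo after audit ✓
(demo, build): demo after build ✓
(demo, handoff): demo after handoff ✓
(demo, interview): demo after interview ✓
(demo, load_test): demo after load_test ✓
(demo, onboarding): demo after onboarding ✓
(demo, reindex): demo after reindex ✓
(demo, standup): demo after standup ✓
(design_review, audit): design_review after audit ✓
(design_review, build): design_review after build ✓
(design_review, handoff): design_review after handoff ✓
(design_review, interview): design_review after interview ✓
(design_review, load_test): design_review after load_test ✓
(design_review, onboarding): design_review after onboarding ✓
(design_review, reindex): design_review after reindex ✓
(design_review, standup): design_review after standup ✓
(handoff, interview): handoff after interview ✓
(handoff, reindex): handoff after reindex ✓
(onboarding, interview): onboarding after interview ✓
(onboarding, reindex): onboarding after reindex ✓
(planning, interview): planning after interview ✓
(planning, onboarding): planning after onboarding ✓
(planning, reindex): planning after reindex ✓
Count: 24.

24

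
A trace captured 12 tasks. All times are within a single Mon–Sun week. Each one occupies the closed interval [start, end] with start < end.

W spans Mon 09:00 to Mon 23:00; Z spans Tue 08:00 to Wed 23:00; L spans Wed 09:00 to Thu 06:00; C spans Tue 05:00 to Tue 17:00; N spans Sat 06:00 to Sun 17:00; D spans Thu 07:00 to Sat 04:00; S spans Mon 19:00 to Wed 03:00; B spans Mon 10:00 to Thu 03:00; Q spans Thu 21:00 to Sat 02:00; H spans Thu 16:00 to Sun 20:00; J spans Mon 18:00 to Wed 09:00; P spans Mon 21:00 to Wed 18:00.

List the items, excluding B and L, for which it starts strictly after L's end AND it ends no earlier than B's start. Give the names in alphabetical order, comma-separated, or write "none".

Conditions: its start is strictly after L's end (X.start > Thu 06:00) AND its end is no earlier than B's start (X.end >= Mon 10:00).
C: start Tue 05:00 > Thu 06:00? ✗; end Tue 17:00 >= Mon 10:00? ✓ → no.
D: start Thu 07:00 > Thu 06:00? ✓; end Sat 04:00 >= Mon 10:00? ✓ → yes.
H: start Thu 16:00 > Thu 06:00? ✓; end Sun 20:00 >= Mon 10:00? ✓ → yes.
J: start Mon 18:00 > Thu 06:00? ✗; end Wed 09:00 >= Mon 10:00? ✓ → no.
N: start Sat 06:00 > Thu 06:00? ✓; end Sun 17:00 >= Mon 10:00? ✓ → yes.
P: start Mon 21:00 > Thu 06:00? ✗; end Wed 18:00 >= Mon 10:00? ✓ → no.
Q: start Thu 21:00 > Thu 06:00? ✓; end Sat 02:00 >= Mon 10:00? ✓ → yes.
S: start Mon 19:00 > Thu 06:00? ✗; end Wed 03:00 >= Mon 10:00? ✓ → no.
W: start Mon 09:00 > Thu 06:00? ✗; end Mon 23:00 >= Mon 10:00? ✓ → no.
Z: start Tue 08:00 > Thu 06:00? ✗; end Wed 23:00 >= Mon 10:00? ✓ → no.
Result: D, H, N, Q.

D, H, N, Q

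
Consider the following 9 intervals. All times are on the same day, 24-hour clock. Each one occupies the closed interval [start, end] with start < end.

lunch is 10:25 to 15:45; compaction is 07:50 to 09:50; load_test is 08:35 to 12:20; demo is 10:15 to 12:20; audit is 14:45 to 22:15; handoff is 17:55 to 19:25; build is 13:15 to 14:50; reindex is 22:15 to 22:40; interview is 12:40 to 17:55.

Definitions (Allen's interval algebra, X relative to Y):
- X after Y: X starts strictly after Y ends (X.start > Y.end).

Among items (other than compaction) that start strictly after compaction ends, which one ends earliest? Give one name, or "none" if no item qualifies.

Target compaction = [07:50, 09:50].
audit [14:45, 22:15] → after → candidate.
build [13:15, 14:50] → after → candidate.
demo [10:15, 12:20] → after → candidate.
handoff [17:55, 19:25] → after → candidate.
interview [12:40, 17:55] → after → candidate.
load_test [08:35, 12:20] → overlapped-by → excluded.
lunch [10:25, 15:45] → after → candidate.
reindex [22:15, 22:40] → after → candidate.
Among candidates, earliest end is 12:20 → demo.

demo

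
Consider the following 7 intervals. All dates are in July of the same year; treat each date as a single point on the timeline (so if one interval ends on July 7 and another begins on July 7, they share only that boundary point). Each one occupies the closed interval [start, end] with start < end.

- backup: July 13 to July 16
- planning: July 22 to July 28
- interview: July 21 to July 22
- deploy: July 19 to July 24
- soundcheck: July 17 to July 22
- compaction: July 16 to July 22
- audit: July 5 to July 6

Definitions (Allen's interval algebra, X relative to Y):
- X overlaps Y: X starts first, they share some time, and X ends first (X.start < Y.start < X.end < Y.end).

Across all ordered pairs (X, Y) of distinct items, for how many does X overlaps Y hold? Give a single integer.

Checking all 42 ordered pairs for relation 'overlaps'; matching pairs in alphabetical order:
(compaction, deploy): compaction overlaps deploy ✓
(deploy, planning): deploy overlaps planning ✓
(soundcheck, deploy): soundcheck overlaps deploy ✓
Count: 3.

3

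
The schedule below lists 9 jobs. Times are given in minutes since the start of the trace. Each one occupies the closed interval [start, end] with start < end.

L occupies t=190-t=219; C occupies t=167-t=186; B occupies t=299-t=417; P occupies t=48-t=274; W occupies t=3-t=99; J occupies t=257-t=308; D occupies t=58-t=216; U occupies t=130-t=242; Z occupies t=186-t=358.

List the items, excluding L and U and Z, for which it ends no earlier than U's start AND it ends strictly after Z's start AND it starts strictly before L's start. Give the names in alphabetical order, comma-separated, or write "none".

Conditions: its end is no earlier than U's start (X.end >= t=130) AND its end is strictly after Z's start (X.end > t=186) AND its start is strictly before L's start (X.start < t=190).
B: end t=417 >= t=130? ✓; end t=417 > t=186? ✓; start t=299 < t=190? ✗ → no.
C: end t=186 >= t=130? ✓; end t=186 > t=186? ✗; start t=167 < t=190? ✓ → no.
D: end t=216 >= t=130? ✓; end t=216 > t=186? ✓; start t=58 < t=190? ✓ → yes.
J: end t=308 >= t=130? ✓; end t=308 > t=186? ✓; start t=257 < t=190? ✗ → no.
P: end t=274 >= t=130? ✓; end t=274 > t=186? ✓; start t=48 < t=190? ✓ → yes.
W: end t=99 >= t=130? ✗; end t=99 > t=186? ✗; start t=3 < t=190? ✓ → no.
Result: D, P.

D, P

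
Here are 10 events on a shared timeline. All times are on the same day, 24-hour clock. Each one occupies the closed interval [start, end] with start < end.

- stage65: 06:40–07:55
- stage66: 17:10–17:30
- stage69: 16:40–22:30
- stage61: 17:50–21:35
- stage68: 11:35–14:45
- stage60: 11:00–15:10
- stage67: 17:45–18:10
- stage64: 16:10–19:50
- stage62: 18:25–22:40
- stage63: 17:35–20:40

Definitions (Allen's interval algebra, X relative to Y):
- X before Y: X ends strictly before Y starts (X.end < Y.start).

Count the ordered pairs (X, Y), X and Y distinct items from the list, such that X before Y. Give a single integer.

Checking all 90 ordered pairs for relation 'before'; matching pairs in alphabetical order:
(stage60, stage61): stage60 before stage61 ✓
(stage60, stage62): stage60 before stage62 ✓
(stage60, stage63): stage60 before stage63 ✓
(stage60, stage64): stage60 before stage64 ✓
(stage60, stage66): stage60 before stage66 ✓
(stage60, stage67): stage60 before stage67 ✓
(stage60, stage69): stage60 before stage69 ✓
(stage65, stage60): stage65 before stage60 ✓
(stage65, stage61): stage65 before stage61 ✓
(stage65, stage62): stage65 before stage62 ✓
(stage65, stage63): stage65 before stage63 ✓
(stage65, stage64): stage65 before stage64 ✓
(stage65, stage66): stage65 before stage66 ✓
(stage65, stage67): stage65 before stage67 ✓
(stage65, stage68): stage65 before stage68 ✓
(stage65, stage69): stage65 before stage69 ✓
(stage66, stage61): stage66 before stage61 ✓
(stage66, stage62): stage66 before stage62 ✓
(stage66, stage63): stage66 before stage63 ✓
(stage66, stage67): stage66 before stage67 ✓
(stage67, stage62): stage67 before stage62 ✓
(stage68, stage61): stage68 before stage61 ✓
(stage68, stage62): stage68 before stage62 ✓
(stage68, stage63): stage68 before stage63 ✓
... plus 4 further pairs not listed.
Count: 28.

28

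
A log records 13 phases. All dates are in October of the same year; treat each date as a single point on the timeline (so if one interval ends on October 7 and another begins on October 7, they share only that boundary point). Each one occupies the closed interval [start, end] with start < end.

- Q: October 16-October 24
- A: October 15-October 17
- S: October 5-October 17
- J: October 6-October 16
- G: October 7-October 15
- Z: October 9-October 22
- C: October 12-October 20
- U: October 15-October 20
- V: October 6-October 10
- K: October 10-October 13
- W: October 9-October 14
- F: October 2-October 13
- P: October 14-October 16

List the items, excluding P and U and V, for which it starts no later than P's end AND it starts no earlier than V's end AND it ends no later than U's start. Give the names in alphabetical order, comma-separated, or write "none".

Conditions: its start is no later than P's end (X.start <= October 16) AND its start is no earlier than V's end (X.start >= October 10) AND its end is no later than U's start (X.end <= October 15).
A: start October 15 <= October 16? ✓; start October 15 >= October 10? ✓; end October 17 <= October 15? ✗ → no.
C: start October 12 <= October 16? ✓; start October 12 >= October 10? ✓; end October 20 <= October 15? ✗ → no.
F: start October 2 <= October 16? ✓; start October 2 >= October 10? ✗; end October 13 <= October 15? ✓ → no.
G: start October 7 <= October 16? ✓; start October 7 >= October 10? ✗; end October 15 <= October 15? ✓ → no.
J: start October 6 <= October 16? ✓; start October 6 >= October 10? ✗; end October 16 <= October 15? ✗ → no.
K: start October 10 <= October 16? ✓; start October 10 >= October 10? ✓; end October 13 <= October 15? ✓ → yes.
Q: start October 16 <= October 16? ✓; start October 16 >= October 10? ✓; end October 24 <= October 15? ✗ → no.
S: start October 5 <= October 16? ✓; start October 5 >= October 10? ✗; end October 17 <= October 15? ✗ → no.
W: start October 9 <= October 16? ✓; start October 9 >= October 10? ✗; end October 14 <= October 15? ✓ → no.
Z: start October 9 <= October 16? ✓; start October 9 >= October 10? ✗; end October 22 <= October 15? ✗ → no.
Result: K.

K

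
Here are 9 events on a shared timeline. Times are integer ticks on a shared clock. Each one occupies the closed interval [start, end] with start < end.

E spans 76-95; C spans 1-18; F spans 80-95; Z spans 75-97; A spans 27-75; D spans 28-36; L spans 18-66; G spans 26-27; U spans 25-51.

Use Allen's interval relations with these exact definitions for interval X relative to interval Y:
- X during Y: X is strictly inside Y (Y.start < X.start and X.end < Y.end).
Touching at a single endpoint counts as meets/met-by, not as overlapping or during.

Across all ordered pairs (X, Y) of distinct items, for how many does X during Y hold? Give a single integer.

8

Checking all 72 ordered pairs for relation 'during'; matching pairs in alphabetical order:
(D, A): D during A ✓
(D, L): D during L ✓
(D, U): D during U ✓
(E, Z): E during Z ✓
(F, Z): F during Z ✓
(G, L): G during L ✓
(G, U): G during U ✓
(U, L): U during L ✓
Count: 8.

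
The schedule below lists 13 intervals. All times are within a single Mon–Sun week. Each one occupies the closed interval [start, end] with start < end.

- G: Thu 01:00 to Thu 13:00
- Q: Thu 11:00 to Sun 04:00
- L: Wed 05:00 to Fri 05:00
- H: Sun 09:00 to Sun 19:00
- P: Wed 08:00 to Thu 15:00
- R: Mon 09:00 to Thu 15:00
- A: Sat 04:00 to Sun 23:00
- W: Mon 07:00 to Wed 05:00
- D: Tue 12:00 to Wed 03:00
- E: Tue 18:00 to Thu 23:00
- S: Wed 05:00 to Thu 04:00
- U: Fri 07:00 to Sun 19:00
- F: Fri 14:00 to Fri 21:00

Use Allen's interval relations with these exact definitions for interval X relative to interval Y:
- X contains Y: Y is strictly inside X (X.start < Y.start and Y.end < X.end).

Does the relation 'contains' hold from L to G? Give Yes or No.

Yes

L = [Wed 05:00, Fri 05:00], G = [Thu 01:00, Thu 13:00].
Actual relation of L to G: contains.
Asked whether 'contains' holds → Yes.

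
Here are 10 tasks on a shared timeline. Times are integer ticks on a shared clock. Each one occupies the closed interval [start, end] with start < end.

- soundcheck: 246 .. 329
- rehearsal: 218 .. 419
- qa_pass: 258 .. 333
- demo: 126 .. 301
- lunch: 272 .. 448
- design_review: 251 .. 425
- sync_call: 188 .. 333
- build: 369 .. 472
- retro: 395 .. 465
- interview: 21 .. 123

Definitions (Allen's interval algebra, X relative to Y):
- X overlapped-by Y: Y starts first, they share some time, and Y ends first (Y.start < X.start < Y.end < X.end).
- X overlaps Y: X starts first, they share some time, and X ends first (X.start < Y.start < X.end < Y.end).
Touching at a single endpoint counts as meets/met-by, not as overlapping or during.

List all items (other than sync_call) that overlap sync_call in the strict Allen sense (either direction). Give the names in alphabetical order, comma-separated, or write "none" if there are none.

Target sync_call = [188, 333].
build [369, 472] → after → no.
demo [126, 301] → overlaps → yes.
design_review [251, 425] → overlapped-by → yes.
interview [21, 123] → before → no.
lunch [272, 448] → overlapped-by → yes.
qa_pass [258, 333] → finishes → no.
rehearsal [218, 419] → overlapped-by → yes.
retro [395, 465] → after → no.
soundcheck [246, 329] → during → no.
Result: demo, design_review, lunch, rehearsal.

demo, design_review, lunch, rehearsal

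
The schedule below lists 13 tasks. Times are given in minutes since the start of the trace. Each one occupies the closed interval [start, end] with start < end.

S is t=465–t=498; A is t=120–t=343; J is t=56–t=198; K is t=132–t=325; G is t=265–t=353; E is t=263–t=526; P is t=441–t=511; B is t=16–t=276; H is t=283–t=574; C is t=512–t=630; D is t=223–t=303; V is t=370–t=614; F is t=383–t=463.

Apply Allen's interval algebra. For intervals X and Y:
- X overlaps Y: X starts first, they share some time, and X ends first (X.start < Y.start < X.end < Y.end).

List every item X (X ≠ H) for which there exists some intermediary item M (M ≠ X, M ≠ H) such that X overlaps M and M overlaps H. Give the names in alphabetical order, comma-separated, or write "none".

A, B, D, J, K

Target H = [t=283, t=574].
Intermediaries M with M overlaps H: A, D, E, G, K.
Via A — items with X overlaps A: B, J.
Via D — items with X overlaps D: B.
Via E — items with X overlaps E: A, B, D, K.
Via G — items with X overlaps G: A, B, D, K.
Via K — items with X overlaps K: B, J.
Union: A, B, D, J, K.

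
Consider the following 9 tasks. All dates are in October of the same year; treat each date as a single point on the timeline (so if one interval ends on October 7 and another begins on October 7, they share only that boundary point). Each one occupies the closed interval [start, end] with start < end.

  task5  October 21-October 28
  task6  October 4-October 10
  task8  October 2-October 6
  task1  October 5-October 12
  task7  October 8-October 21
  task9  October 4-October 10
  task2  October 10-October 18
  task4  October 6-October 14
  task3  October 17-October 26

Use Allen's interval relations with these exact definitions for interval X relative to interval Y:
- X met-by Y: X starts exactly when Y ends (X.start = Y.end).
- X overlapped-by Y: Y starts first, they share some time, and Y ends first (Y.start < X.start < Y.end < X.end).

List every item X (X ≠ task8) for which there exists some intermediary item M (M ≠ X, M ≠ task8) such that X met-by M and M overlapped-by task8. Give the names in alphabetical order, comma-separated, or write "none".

task2

Target task8 = [October 2, October 6].
Intermediaries M with M overlapped-by task8: task1, task6, task9.
Via task1 — items with X met-by task1: none.
Via task6 — items with X met-by task6: task2.
Via task9 — items with X met-by task9: task2.
Union: task2.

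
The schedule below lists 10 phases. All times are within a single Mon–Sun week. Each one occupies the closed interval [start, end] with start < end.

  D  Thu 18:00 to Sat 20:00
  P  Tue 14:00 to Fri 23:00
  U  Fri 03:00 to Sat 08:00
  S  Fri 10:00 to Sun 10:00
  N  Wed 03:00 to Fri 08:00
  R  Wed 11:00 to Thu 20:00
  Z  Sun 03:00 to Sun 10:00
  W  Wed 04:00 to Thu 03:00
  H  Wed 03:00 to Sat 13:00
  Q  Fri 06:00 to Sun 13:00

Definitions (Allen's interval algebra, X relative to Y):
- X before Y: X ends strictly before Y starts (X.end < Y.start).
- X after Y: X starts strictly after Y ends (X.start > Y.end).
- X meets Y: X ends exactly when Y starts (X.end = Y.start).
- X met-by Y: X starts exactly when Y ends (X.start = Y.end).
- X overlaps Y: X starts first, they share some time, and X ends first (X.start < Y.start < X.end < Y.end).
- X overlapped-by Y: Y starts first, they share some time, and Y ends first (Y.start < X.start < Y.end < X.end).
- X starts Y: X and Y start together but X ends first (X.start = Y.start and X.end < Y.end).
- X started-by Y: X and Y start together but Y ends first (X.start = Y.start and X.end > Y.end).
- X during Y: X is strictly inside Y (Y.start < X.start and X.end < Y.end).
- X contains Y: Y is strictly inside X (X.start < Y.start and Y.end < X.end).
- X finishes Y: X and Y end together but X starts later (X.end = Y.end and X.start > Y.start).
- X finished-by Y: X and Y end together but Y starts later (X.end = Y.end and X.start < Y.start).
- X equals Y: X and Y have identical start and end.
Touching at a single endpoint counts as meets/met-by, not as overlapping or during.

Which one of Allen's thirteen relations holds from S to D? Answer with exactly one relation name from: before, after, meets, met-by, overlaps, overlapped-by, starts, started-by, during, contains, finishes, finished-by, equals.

S = [Fri 10:00, Sun 10:00]; D = [Thu 18:00, Sat 20:00].
Compare endpoints: S.start > D.start, S.start < D.end, S.end > D.start, S.end > D.end.
That pattern is 'overlapped-by'.

overlapped-by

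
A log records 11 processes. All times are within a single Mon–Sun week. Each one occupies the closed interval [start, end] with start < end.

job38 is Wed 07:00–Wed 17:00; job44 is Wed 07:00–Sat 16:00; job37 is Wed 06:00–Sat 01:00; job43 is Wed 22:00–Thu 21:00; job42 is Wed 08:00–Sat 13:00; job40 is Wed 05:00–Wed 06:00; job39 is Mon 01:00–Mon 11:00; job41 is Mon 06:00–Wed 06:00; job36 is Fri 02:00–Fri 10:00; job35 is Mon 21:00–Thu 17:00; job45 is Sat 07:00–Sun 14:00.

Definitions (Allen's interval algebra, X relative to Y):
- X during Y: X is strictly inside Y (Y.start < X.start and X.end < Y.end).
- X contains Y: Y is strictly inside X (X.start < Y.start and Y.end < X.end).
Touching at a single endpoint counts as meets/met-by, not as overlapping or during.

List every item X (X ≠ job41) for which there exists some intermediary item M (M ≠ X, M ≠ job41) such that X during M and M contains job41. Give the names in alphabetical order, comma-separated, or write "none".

Target job41 = [Mon 06:00, Wed 06:00].
Intermediaries M with M contains job41: none.
Union: none.

none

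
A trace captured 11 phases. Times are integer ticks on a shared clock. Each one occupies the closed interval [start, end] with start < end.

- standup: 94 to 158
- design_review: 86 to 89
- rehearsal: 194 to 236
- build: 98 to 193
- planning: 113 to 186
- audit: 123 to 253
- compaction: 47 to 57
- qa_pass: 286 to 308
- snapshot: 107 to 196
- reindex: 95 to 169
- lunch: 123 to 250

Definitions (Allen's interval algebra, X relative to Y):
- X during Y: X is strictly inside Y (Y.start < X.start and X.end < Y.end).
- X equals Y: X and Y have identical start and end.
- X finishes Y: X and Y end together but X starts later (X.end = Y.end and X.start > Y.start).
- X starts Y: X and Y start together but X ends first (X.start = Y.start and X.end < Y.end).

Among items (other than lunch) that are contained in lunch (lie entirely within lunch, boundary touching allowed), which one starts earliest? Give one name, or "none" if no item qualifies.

Target lunch = [123, 250].
audit [123, 253] → started-by → excluded.
build [98, 193] → overlaps → excluded.
compaction [47, 57] → before → excluded.
design_review [86, 89] → before → excluded.
planning [113, 186] → overlaps → excluded.
qa_pass [286, 308] → after → excluded.
rehearsal [194, 236] → during → candidate.
reindex [95, 169] → overlaps → excluded.
snapshot [107, 196] → overlaps → excluded.
standup [94, 158] → overlaps → excluded.
Among candidates, earliest start is 194 → rehearsal.

rehearsal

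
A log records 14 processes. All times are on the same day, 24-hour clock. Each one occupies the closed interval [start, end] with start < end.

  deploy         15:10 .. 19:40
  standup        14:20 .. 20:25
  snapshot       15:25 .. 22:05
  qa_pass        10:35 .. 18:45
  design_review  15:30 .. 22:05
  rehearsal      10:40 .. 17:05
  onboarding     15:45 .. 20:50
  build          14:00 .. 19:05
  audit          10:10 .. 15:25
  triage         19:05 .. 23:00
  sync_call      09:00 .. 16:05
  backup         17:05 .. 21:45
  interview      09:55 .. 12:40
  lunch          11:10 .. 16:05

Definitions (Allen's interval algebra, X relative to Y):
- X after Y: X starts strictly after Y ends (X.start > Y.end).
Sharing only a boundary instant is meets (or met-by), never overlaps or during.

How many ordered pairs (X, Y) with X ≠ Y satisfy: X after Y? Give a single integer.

18

Checking all 182 ordered pairs for relation 'after'; matching pairs in alphabetical order:
(backup, audit): backup after audit ✓
(backup, interview): backup after interview ✓
(backup, lunch): backup after lunch ✓
(backup, sync_call): backup after sync_call ✓
(build, interview): build after interview ✓
(deploy, interview): deploy after interview ✓
(design_review, audit): design_review after audit ✓
(design_review, interview): design_review after interview ✓
(onboarding, audit): onboarding after audit ✓
(onboarding, interview): onboarding after interview ✓
(snapshot, interview): snapshot after interview ✓
(standup, interview): standup after interview ✓
(triage, audit): triage after audit ✓
(triage, interview): triage after interview ✓
(triage, lunch): triage after lunch ✓
(triage, qa_pass): triage after qa_pass ✓
(triage, rehearsal): triage after rehearsal ✓
(triage, sync_call): triage after sync_call ✓
Count: 18.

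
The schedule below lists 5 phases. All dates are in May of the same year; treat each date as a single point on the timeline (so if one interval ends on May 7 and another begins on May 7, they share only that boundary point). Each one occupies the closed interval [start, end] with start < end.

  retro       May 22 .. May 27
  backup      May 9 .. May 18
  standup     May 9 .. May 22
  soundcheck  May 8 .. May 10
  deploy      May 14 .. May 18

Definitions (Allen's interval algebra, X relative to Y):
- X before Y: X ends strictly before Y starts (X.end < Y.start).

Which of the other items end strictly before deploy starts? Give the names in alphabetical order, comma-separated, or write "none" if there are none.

Target deploy = [May 14, May 18].
backup [May 9, May 18] → finished-by → no.
retro [May 22, May 27] → after → no.
soundcheck [May 8, May 10] → before → yes.
standup [May 9, May 22] → contains → no.
Result: soundcheck.

soundcheck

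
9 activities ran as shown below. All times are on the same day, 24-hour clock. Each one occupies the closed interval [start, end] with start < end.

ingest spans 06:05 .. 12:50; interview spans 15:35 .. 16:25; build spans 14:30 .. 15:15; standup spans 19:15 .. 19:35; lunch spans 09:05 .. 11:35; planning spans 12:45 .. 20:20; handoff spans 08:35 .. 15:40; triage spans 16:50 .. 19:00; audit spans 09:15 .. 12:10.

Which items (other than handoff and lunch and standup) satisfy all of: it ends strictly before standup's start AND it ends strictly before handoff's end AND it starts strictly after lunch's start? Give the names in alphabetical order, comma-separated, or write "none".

audit, build

Conditions: its end is strictly before standup's start (X.end < 19:15) AND its end is strictly before handoff's end (X.end < 15:40) AND its start is strictly after lunch's start (X.start > 09:05).
audit: end 12:10 < 19:15? ✓; end 12:10 < 15:40? ✓; start 09:15 > 09:05? ✓ → yes.
build: end 15:15 < 19:15? ✓; end 15:15 < 15:40? ✓; start 14:30 > 09:05? ✓ → yes.
ingest: end 12:50 < 19:15? ✓; end 12:50 < 15:40? ✓; start 06:05 > 09:05? ✗ → no.
interview: end 16:25 < 19:15? ✓; end 16:25 < 15:40? ✗; start 15:35 > 09:05? ✓ → no.
planning: end 20:20 < 19:15? ✗; end 20:20 < 15:40? ✗; start 12:45 > 09:05? ✓ → no.
triage: end 19:00 < 19:15? ✓; end 19:00 < 15:40? ✗; start 16:50 > 09:05? ✓ → no.
Result: audit, build.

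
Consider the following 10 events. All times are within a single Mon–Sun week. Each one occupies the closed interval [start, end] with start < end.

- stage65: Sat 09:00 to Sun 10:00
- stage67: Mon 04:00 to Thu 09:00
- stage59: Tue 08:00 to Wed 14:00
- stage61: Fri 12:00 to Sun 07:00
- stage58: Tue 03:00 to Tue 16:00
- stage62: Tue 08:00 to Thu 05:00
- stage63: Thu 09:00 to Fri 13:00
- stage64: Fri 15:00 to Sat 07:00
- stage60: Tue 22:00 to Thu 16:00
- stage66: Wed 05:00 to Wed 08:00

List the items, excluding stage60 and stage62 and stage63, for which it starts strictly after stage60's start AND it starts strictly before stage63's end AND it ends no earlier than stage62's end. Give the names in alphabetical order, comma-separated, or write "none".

Conditions: its start is strictly after stage60's start (X.start > Tue 22:00) AND its start is strictly before stage63's end (X.start < Fri 13:00) AND its end is no earlier than stage62's end (X.end >= Thu 05:00).
stage58: start Tue 03:00 > Tue 22:00? ✗; start Tue 03:00 < Fri 13:00? ✓; end Tue 16:00 >= Thu 05:00? ✗ → no.
stage59: start Tue 08:00 > Tue 22:00? ✗; start Tue 08:00 < Fri 13:00? ✓; end Wed 14:00 >= Thu 05:00? ✗ → no.
stage61: start Fri 12:00 > Tue 22:00? ✓; start Fri 12:00 < Fri 13:00? ✓; end Sun 07:00 >= Thu 05:00? ✓ → yes.
stage64: start Fri 15:00 > Tue 22:00? ✓; start Fri 15:00 < Fri 13:00? ✗; end Sat 07:00 >= Thu 05:00? ✓ → no.
stage65: start Sat 09:00 > Tue 22:00? ✓; start Sat 09:00 < Fri 13:00? ✗; end Sun 10:00 >= Thu 05:00? ✓ → no.
stage66: start Wed 05:00 > Tue 22:00? ✓; start Wed 05:00 < Fri 13:00? ✓; end Wed 08:00 >= Thu 05:00? ✗ → no.
stage67: start Mon 04:00 > Tue 22:00? ✗; start Mon 04:00 < Fri 13:00? ✓; end Thu 09:00 >= Thu 05:00? ✓ → no.
Result: stage61.

stage61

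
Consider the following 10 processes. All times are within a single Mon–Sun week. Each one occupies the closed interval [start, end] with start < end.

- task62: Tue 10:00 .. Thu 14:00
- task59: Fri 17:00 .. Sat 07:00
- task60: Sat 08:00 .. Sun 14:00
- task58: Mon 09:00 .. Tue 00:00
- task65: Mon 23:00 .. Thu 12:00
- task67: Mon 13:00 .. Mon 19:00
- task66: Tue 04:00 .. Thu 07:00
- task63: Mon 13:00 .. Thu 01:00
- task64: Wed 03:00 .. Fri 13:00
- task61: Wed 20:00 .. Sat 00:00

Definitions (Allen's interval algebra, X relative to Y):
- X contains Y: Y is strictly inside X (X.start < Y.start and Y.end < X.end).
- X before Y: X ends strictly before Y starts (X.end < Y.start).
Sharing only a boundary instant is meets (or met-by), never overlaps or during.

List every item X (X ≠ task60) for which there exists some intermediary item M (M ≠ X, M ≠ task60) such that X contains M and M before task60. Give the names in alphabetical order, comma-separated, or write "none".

Target task60 = [Sat 08:00, Sun 14:00].
Intermediaries M with M before task60: task58, task59, task61, task62, task63, task64, task65, task66, task67.
Via task58 — items with X contains task58: none.
Via task59 — items with X contains task59: none.
Via task61 — items with X contains task61: none.
Via task62 — items with X contains task62: none.
Via task63 — items with X contains task63: none.
Via task64 — items with X contains task64: none.
Via task65 — items with X contains task65: none.
Via task66 — items with X contains task66: task65.
Via task67 — items with X contains task67: task58.
Union: task58, task65.

task58, task65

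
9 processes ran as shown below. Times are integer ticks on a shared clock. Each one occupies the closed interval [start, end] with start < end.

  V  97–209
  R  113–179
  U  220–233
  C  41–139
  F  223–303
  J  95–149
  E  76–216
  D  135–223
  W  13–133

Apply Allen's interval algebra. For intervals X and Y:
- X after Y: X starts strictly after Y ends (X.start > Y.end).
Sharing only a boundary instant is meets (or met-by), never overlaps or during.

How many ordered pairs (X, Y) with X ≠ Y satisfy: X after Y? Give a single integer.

Checking all 72 ordered pairs for relation 'after'; matching pairs in alphabetical order:
(D, W): D after W ✓
(F, C): F after C ✓
(F, E): F after E ✓
(F, J): F after J ✓
(F, R): F after R ✓
(F, V): F after V ✓
(F, W): F after W ✓
(U, C): U after C ✓
(U, E): U after E ✓
(U, J): U after J ✓
(U, R): U after R ✓
(U, V): U after V ✓
(U, W): U after W ✓
Count: 13.

13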